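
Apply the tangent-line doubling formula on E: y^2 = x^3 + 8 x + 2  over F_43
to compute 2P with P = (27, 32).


Doubling: s = (3 x1^2 + a) / (2 y1)
s = (3*27^2 + 8) / (2*32) mod 43 = 39
x3 = s^2 - 2 x1 mod 43 = 39^2 - 2*27 = 5
y3 = s (x1 - x3) - y1 mod 43 = 39 * (27 - 5) - 32 = 9

2P = (5, 9)


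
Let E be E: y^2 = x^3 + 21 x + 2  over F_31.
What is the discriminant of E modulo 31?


4 a^3 + 27 b^2 = 4*21^3 + 27*2^2 = 37044 + 108 = 37152
Delta = -16 * (37152) = -594432
Delta mod 31 = 24

Delta = 24 (mod 31)


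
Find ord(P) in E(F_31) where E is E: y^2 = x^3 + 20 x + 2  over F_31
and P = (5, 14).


Compute successive multiples of P until we hit O:
  1P = (5, 14)
  2P = (18, 5)
  3P = (16, 27)
  4P = (26, 26)
  5P = (25, 10)
  6P = (6, 11)
  7P = (29, 27)
  8P = (15, 9)
  ... (continuing to 35P)
  35P = O

ord(P) = 35


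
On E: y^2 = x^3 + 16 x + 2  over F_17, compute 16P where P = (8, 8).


k = 16 = 10000_2 (binary, LSB first: 00001)
Double-and-add from P = (8, 8):
  bit 0 = 0: acc unchanged = O
  bit 1 = 0: acc unchanged = O
  bit 2 = 0: acc unchanged = O
  bit 3 = 0: acc unchanged = O
  bit 4 = 1: acc = O + (1, 6) = (1, 6)

16P = (1, 6)


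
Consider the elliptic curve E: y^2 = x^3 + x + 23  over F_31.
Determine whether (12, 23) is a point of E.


Check whether y^2 = x^3 + 1 x + 23 (mod 31) for (x, y) = (12, 23).
LHS: y^2 = 23^2 mod 31 = 2
RHS: x^3 + 1 x + 23 = 12^3 + 1*12 + 23 mod 31 = 27
LHS != RHS

No, not on the curve


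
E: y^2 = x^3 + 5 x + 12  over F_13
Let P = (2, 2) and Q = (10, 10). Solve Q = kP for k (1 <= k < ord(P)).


Enumerate multiples of P until we hit Q = (10, 10):
  1P = (2, 2)
  2P = (10, 3)
  3P = (0, 8)
  4P = (7, 0)
  5P = (0, 5)
  6P = (10, 10)
Match found at i = 6.

k = 6


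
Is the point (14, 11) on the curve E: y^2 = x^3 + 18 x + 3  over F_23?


Check whether y^2 = x^3 + 18 x + 3 (mod 23) for (x, y) = (14, 11).
LHS: y^2 = 11^2 mod 23 = 6
RHS: x^3 + 18 x + 3 = 14^3 + 18*14 + 3 mod 23 = 9
LHS != RHS

No, not on the curve


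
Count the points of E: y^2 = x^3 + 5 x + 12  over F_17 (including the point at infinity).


For each x in F_17, count y with y^2 = x^3 + 5 x + 12 mod 17:
  x = 1: RHS = 1, y in [1, 16]  -> 2 point(s)
  x = 2: RHS = 13, y in [8, 9]  -> 2 point(s)
  x = 5: RHS = 9, y in [3, 14]  -> 2 point(s)
  x = 7: RHS = 16, y in [4, 13]  -> 2 point(s)
  x = 9: RHS = 4, y in [2, 15]  -> 2 point(s)
  x = 10: RHS = 8, y in [5, 12]  -> 2 point(s)
  x = 11: RHS = 4, y in [2, 15]  -> 2 point(s)
  x = 12: RHS = 15, y in [7, 10]  -> 2 point(s)
  x = 13: RHS = 13, y in [8, 9]  -> 2 point(s)
  x = 14: RHS = 4, y in [2, 15]  -> 2 point(s)
Affine points: 20. Add the point at infinity: total = 21.

#E(F_17) = 21


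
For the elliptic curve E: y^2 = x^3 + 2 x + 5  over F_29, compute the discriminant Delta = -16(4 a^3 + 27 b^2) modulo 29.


4 a^3 + 27 b^2 = 4*2^3 + 27*5^2 = 32 + 675 = 707
Delta = -16 * (707) = -11312
Delta mod 29 = 27

Delta = 27 (mod 29)


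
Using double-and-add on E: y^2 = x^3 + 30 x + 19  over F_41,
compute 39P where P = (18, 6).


k = 39 = 100111_2 (binary, LSB first: 111001)
Double-and-add from P = (18, 6):
  bit 0 = 1: acc = O + (18, 6) = (18, 6)
  bit 1 = 1: acc = (18, 6) + (38, 5) = (30, 11)
  bit 2 = 1: acc = (30, 11) + (2, 28) = (34, 9)
  bit 3 = 0: acc unchanged = (34, 9)
  bit 4 = 0: acc unchanged = (34, 9)
  bit 5 = 1: acc = (34, 9) + (4, 30) = (8, 22)

39P = (8, 22)


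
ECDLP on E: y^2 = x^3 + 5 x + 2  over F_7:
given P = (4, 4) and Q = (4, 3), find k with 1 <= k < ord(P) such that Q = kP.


Enumerate multiples of P until we hit Q = (4, 3):
  1P = (4, 4)
  2P = (1, 1)
  3P = (3, 4)
  4P = (0, 3)
  5P = (0, 4)
  6P = (3, 3)
  7P = (1, 6)
  8P = (4, 3)
Match found at i = 8.

k = 8


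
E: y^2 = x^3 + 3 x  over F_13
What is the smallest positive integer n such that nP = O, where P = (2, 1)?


Compute successive multiples of P until we hit O:
  1P = (2, 1)
  2P = (10, 4)
  3P = (5, 6)
  4P = (3, 6)
  5P = (7, 0)
  6P = (3, 7)
  7P = (5, 7)
  8P = (10, 9)
  ... (continuing to 10P)
  10P = O

ord(P) = 10


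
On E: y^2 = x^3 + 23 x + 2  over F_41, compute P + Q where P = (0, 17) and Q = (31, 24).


P != Q, so use the chord formula.
s = (y2 - y1) / (x2 - x1) = (7) / (31) mod 41 = 28
x3 = s^2 - x1 - x2 mod 41 = 28^2 - 0 - 31 = 15
y3 = s (x1 - x3) - y1 mod 41 = 28 * (0 - 15) - 17 = 14

P + Q = (15, 14)


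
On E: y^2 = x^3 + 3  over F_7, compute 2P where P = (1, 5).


Doubling: s = (3 x1^2 + a) / (2 y1)
s = (3*1^2 + 0) / (2*5) mod 7 = 1
x3 = s^2 - 2 x1 mod 7 = 1^2 - 2*1 = 6
y3 = s (x1 - x3) - y1 mod 7 = 1 * (1 - 6) - 5 = 4

2P = (6, 4)


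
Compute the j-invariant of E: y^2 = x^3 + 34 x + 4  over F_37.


Delta = -16(4 a^3 + 27 b^2) mod 37 = 33
-1728 * (4 a)^3 = -1728 * (4*34)^3 mod 37 = 10
j = 10 * 33^(-1) mod 37 = 16

j = 16 (mod 37)


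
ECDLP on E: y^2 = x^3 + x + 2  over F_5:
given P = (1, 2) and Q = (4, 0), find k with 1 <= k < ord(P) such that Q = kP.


Enumerate multiples of P until we hit Q = (4, 0):
  1P = (1, 2)
  2P = (4, 0)
Match found at i = 2.

k = 2


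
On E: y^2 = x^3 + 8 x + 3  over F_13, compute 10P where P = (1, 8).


k = 10 = 1010_2 (binary, LSB first: 0101)
Double-and-add from P = (1, 8):
  bit 0 = 0: acc unchanged = O
  bit 1 = 1: acc = O + (10, 11) = (10, 11)
  bit 2 = 0: acc unchanged = (10, 11)
  bit 3 = 1: acc = (10, 11) + (2, 1) = (5, 5)

10P = (5, 5)


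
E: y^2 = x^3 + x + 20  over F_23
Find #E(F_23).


For each x in F_23, count y with y^2 = x^3 + 1 x + 20 mod 23:
  x = 3: RHS = 4, y in [2, 21]  -> 2 point(s)
  x = 5: RHS = 12, y in [9, 14]  -> 2 point(s)
  x = 6: RHS = 12, y in [9, 14]  -> 2 point(s)
  x = 7: RHS = 2, y in [5, 18]  -> 2 point(s)
  x = 10: RHS = 18, y in [8, 15]  -> 2 point(s)
  x = 12: RHS = 12, y in [9, 14]  -> 2 point(s)
  x = 14: RHS = 18, y in [8, 15]  -> 2 point(s)
  x = 15: RHS = 6, y in [11, 12]  -> 2 point(s)
  x = 20: RHS = 13, y in [6, 17]  -> 2 point(s)
  x = 22: RHS = 18, y in [8, 15]  -> 2 point(s)
Affine points: 20. Add the point at infinity: total = 21.

#E(F_23) = 21


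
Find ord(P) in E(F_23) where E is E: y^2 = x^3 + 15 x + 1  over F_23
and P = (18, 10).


Compute successive multiples of P until we hit O:
  1P = (18, 10)
  2P = (13, 1)
  3P = (21, 3)
  4P = (15, 6)
  5P = (2, 19)
  6P = (7, 14)
  7P = (16, 6)
  8P = (16, 17)
  ... (continuing to 15P)
  15P = O

ord(P) = 15


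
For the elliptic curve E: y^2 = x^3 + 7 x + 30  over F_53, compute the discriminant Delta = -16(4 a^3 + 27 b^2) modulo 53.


4 a^3 + 27 b^2 = 4*7^3 + 27*30^2 = 1372 + 24300 = 25672
Delta = -16 * (25672) = -410752
Delta mod 53 = 51

Delta = 51 (mod 53)


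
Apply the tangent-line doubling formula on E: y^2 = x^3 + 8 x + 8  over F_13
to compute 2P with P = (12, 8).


Doubling: s = (3 x1^2 + a) / (2 y1)
s = (3*12^2 + 8) / (2*8) mod 13 = 8
x3 = s^2 - 2 x1 mod 13 = 8^2 - 2*12 = 1
y3 = s (x1 - x3) - y1 mod 13 = 8 * (12 - 1) - 8 = 2

2P = (1, 2)


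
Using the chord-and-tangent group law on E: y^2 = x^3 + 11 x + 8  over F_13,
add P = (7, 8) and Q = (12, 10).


P != Q, so use the chord formula.
s = (y2 - y1) / (x2 - x1) = (2) / (5) mod 13 = 3
x3 = s^2 - x1 - x2 mod 13 = 3^2 - 7 - 12 = 3
y3 = s (x1 - x3) - y1 mod 13 = 3 * (7 - 3) - 8 = 4

P + Q = (3, 4)


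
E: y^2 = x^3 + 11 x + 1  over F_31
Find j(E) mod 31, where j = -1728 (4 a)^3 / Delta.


Delta = -16(4 a^3 + 27 b^2) mod 31 = 6
-1728 * (4 a)^3 = -1728 * (4*11)^3 mod 31 = 30
j = 30 * 6^(-1) mod 31 = 5

j = 5 (mod 31)


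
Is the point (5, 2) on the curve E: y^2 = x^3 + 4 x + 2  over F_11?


Check whether y^2 = x^3 + 4 x + 2 (mod 11) for (x, y) = (5, 2).
LHS: y^2 = 2^2 mod 11 = 4
RHS: x^3 + 4 x + 2 = 5^3 + 4*5 + 2 mod 11 = 4
LHS = RHS

Yes, on the curve


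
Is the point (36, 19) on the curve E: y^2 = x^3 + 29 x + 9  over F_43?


Check whether y^2 = x^3 + 29 x + 9 (mod 43) for (x, y) = (36, 19).
LHS: y^2 = 19^2 mod 43 = 17
RHS: x^3 + 29 x + 9 = 36^3 + 29*36 + 9 mod 43 = 22
LHS != RHS

No, not on the curve


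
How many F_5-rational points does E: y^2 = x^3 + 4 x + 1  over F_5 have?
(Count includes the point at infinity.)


For each x in F_5, count y with y^2 = x^3 + 4 x + 1 mod 5:
  x = 0: RHS = 1, y in [1, 4]  -> 2 point(s)
  x = 1: RHS = 1, y in [1, 4]  -> 2 point(s)
  x = 3: RHS = 0, y in [0]  -> 1 point(s)
  x = 4: RHS = 1, y in [1, 4]  -> 2 point(s)
Affine points: 7. Add the point at infinity: total = 8.

#E(F_5) = 8


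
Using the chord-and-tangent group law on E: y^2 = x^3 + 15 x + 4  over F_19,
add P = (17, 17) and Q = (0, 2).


P != Q, so use the chord formula.
s = (y2 - y1) / (x2 - x1) = (4) / (2) mod 19 = 2
x3 = s^2 - x1 - x2 mod 19 = 2^2 - 17 - 0 = 6
y3 = s (x1 - x3) - y1 mod 19 = 2 * (17 - 6) - 17 = 5

P + Q = (6, 5)


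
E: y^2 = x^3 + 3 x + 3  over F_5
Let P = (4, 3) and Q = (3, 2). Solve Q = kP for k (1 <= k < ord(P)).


Enumerate multiples of P until we hit Q = (3, 2):
  1P = (4, 3)
  2P = (3, 3)
  3P = (3, 2)
Match found at i = 3.

k = 3


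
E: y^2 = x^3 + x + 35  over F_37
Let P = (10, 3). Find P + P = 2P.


Doubling: s = (3 x1^2 + a) / (2 y1)
s = (3*10^2 + 1) / (2*3) mod 37 = 7
x3 = s^2 - 2 x1 mod 37 = 7^2 - 2*10 = 29
y3 = s (x1 - x3) - y1 mod 37 = 7 * (10 - 29) - 3 = 12

2P = (29, 12)


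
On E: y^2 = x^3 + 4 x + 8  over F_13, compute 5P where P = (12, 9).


k = 5 = 101_2 (binary, LSB first: 101)
Double-and-add from P = (12, 9):
  bit 0 = 1: acc = O + (12, 9) = (12, 9)
  bit 1 = 0: acc unchanged = (12, 9)
  bit 2 = 1: acc = (12, 9) + (4, 6) = (1, 0)

5P = (1, 0)


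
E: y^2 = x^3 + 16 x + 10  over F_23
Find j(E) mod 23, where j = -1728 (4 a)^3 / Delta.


Delta = -16(4 a^3 + 27 b^2) mod 23 = 4
-1728 * (4 a)^3 = -1728 * (4*16)^3 mod 23 = 7
j = 7 * 4^(-1) mod 23 = 19

j = 19 (mod 23)


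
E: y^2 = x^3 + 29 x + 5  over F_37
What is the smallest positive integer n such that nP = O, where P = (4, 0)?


Compute successive multiples of P until we hit O:
  1P = (4, 0)
  2P = O

ord(P) = 2


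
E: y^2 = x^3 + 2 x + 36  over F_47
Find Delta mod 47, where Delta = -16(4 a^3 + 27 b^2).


4 a^3 + 27 b^2 = 4*2^3 + 27*36^2 = 32 + 34992 = 35024
Delta = -16 * (35024) = -560384
Delta mod 47 = 44

Delta = 44 (mod 47)


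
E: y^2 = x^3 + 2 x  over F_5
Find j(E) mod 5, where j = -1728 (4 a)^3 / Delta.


Delta = -16(4 a^3 + 27 b^2) mod 5 = 3
-1728 * (4 a)^3 = -1728 * (4*2)^3 mod 5 = 4
j = 4 * 3^(-1) mod 5 = 3

j = 3 (mod 5)


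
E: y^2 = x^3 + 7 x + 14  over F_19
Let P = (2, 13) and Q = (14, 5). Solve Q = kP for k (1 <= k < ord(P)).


Enumerate multiples of P until we hit Q = (14, 5):
  1P = (2, 13)
  2P = (15, 6)
  3P = (6, 14)
  4P = (17, 7)
  5P = (7, 8)
  6P = (11, 15)
  7P = (3, 10)
  8P = (4, 12)
  9P = (18, 14)
  10P = (16, 17)
  11P = (10, 1)
  12P = (14, 5)
Match found at i = 12.

k = 12


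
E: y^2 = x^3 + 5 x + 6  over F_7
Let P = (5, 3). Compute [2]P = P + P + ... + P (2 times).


k = 2 = 10_2 (binary, LSB first: 01)
Double-and-add from P = (5, 3):
  bit 0 = 0: acc unchanged = O
  bit 1 = 1: acc = O + (6, 0) = (6, 0)

2P = (6, 0)


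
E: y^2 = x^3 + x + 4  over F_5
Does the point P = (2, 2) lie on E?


Check whether y^2 = x^3 + 1 x + 4 (mod 5) for (x, y) = (2, 2).
LHS: y^2 = 2^2 mod 5 = 4
RHS: x^3 + 1 x + 4 = 2^3 + 1*2 + 4 mod 5 = 4
LHS = RHS

Yes, on the curve


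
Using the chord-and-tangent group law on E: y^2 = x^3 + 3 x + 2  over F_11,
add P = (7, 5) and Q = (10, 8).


P != Q, so use the chord formula.
s = (y2 - y1) / (x2 - x1) = (3) / (3) mod 11 = 1
x3 = s^2 - x1 - x2 mod 11 = 1^2 - 7 - 10 = 6
y3 = s (x1 - x3) - y1 mod 11 = 1 * (7 - 6) - 5 = 7

P + Q = (6, 7)


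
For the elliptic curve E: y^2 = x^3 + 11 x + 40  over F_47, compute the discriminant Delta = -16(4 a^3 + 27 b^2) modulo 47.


4 a^3 + 27 b^2 = 4*11^3 + 27*40^2 = 5324 + 43200 = 48524
Delta = -16 * (48524) = -776384
Delta mod 47 = 9

Delta = 9 (mod 47)


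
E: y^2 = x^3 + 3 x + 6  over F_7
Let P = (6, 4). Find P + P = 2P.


Doubling: s = (3 x1^2 + a) / (2 y1)
s = (3*6^2 + 3) / (2*4) mod 7 = 6
x3 = s^2 - 2 x1 mod 7 = 6^2 - 2*6 = 3
y3 = s (x1 - x3) - y1 mod 7 = 6 * (6 - 3) - 4 = 0

2P = (3, 0)


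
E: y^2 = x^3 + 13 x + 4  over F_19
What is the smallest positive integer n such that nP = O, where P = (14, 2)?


Compute successive multiples of P until we hit O:
  1P = (14, 2)
  2P = (0, 2)
  3P = (5, 17)
  4P = (7, 18)
  5P = (4, 5)
  6P = (18, 3)
  7P = (12, 8)
  8P = (2, 0)
  ... (continuing to 16P)
  16P = O

ord(P) = 16


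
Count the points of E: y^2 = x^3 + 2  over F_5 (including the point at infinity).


For each x in F_5, count y with y^2 = x^3 + 0 x + 2 mod 5:
  x = 2: RHS = 0, y in [0]  -> 1 point(s)
  x = 3: RHS = 4, y in [2, 3]  -> 2 point(s)
  x = 4: RHS = 1, y in [1, 4]  -> 2 point(s)
Affine points: 5. Add the point at infinity: total = 6.

#E(F_5) = 6


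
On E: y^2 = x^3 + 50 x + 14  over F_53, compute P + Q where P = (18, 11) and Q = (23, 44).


P != Q, so use the chord formula.
s = (y2 - y1) / (x2 - x1) = (33) / (5) mod 53 = 49
x3 = s^2 - x1 - x2 mod 53 = 49^2 - 18 - 23 = 28
y3 = s (x1 - x3) - y1 mod 53 = 49 * (18 - 28) - 11 = 29

P + Q = (28, 29)


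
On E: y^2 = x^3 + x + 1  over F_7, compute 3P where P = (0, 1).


k = 3 = 11_2 (binary, LSB first: 11)
Double-and-add from P = (0, 1):
  bit 0 = 1: acc = O + (0, 1) = (0, 1)
  bit 1 = 1: acc = (0, 1) + (2, 5) = (2, 2)

3P = (2, 2)


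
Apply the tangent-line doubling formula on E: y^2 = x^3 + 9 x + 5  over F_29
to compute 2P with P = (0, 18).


Doubling: s = (3 x1^2 + a) / (2 y1)
s = (3*0^2 + 9) / (2*18) mod 29 = 22
x3 = s^2 - 2 x1 mod 29 = 22^2 - 2*0 = 20
y3 = s (x1 - x3) - y1 mod 29 = 22 * (0 - 20) - 18 = 6

2P = (20, 6)


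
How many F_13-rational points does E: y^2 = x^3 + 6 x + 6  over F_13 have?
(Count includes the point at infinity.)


For each x in F_13, count y with y^2 = x^3 + 6 x + 6 mod 13:
  x = 1: RHS = 0, y in [0]  -> 1 point(s)
  x = 2: RHS = 0, y in [0]  -> 1 point(s)
  x = 3: RHS = 12, y in [5, 8]  -> 2 point(s)
  x = 4: RHS = 3, y in [4, 9]  -> 2 point(s)
  x = 7: RHS = 1, y in [1, 12]  -> 2 point(s)
  x = 9: RHS = 9, y in [3, 10]  -> 2 point(s)
  x = 10: RHS = 0, y in [0]  -> 1 point(s)
  x = 11: RHS = 12, y in [5, 8]  -> 2 point(s)
  x = 12: RHS = 12, y in [5, 8]  -> 2 point(s)
Affine points: 15. Add the point at infinity: total = 16.

#E(F_13) = 16


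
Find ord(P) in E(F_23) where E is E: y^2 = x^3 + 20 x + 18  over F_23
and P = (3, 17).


Compute successive multiples of P until we hit O:
  1P = (3, 17)
  2P = (21, 19)
  3P = (1, 19)
  4P = (20, 0)
  5P = (1, 4)
  6P = (21, 4)
  7P = (3, 6)
  8P = O

ord(P) = 8


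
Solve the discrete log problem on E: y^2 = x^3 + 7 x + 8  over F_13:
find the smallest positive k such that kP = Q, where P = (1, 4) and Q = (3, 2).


Enumerate multiples of P until we hit Q = (3, 2):
  1P = (1, 4)
  2P = (2, 11)
  3P = (7, 6)
  4P = (8, 11)
  5P = (5, 5)
  6P = (3, 2)
Match found at i = 6.

k = 6


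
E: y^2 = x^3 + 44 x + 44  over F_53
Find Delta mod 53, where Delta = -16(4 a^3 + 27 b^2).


4 a^3 + 27 b^2 = 4*44^3 + 27*44^2 = 340736 + 52272 = 393008
Delta = -16 * (393008) = -6288128
Delta mod 53 = 4

Delta = 4 (mod 53)


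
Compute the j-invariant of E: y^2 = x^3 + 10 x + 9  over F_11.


Delta = -16(4 a^3 + 27 b^2) mod 11 = 8
-1728 * (4 a)^3 = -1728 * (4*10)^3 mod 11 = 9
j = 9 * 8^(-1) mod 11 = 8

j = 8 (mod 11)


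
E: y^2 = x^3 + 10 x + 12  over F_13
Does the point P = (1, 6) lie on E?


Check whether y^2 = x^3 + 10 x + 12 (mod 13) for (x, y) = (1, 6).
LHS: y^2 = 6^2 mod 13 = 10
RHS: x^3 + 10 x + 12 = 1^3 + 10*1 + 12 mod 13 = 10
LHS = RHS

Yes, on the curve


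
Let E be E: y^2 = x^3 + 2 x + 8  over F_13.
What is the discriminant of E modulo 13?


4 a^3 + 27 b^2 = 4*2^3 + 27*8^2 = 32 + 1728 = 1760
Delta = -16 * (1760) = -28160
Delta mod 13 = 11

Delta = 11 (mod 13)


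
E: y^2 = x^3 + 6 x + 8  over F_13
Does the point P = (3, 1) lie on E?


Check whether y^2 = x^3 + 6 x + 8 (mod 13) for (x, y) = (3, 1).
LHS: y^2 = 1^2 mod 13 = 1
RHS: x^3 + 6 x + 8 = 3^3 + 6*3 + 8 mod 13 = 1
LHS = RHS

Yes, on the curve


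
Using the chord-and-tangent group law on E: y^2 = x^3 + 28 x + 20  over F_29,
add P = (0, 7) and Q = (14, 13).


P != Q, so use the chord formula.
s = (y2 - y1) / (x2 - x1) = (6) / (14) mod 29 = 17
x3 = s^2 - x1 - x2 mod 29 = 17^2 - 0 - 14 = 14
y3 = s (x1 - x3) - y1 mod 29 = 17 * (0 - 14) - 7 = 16

P + Q = (14, 16)


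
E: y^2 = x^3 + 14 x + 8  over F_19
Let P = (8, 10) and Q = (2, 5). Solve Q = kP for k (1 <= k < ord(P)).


Enumerate multiples of P until we hit Q = (2, 5):
  1P = (8, 10)
  2P = (12, 2)
  3P = (3, 18)
  4P = (6, 2)
  5P = (2, 14)
  6P = (1, 17)
  7P = (11, 12)
  8P = (11, 7)
  9P = (1, 2)
  10P = (2, 5)
Match found at i = 10.

k = 10


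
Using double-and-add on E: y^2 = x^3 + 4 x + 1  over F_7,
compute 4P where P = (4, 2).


k = 4 = 100_2 (binary, LSB first: 001)
Double-and-add from P = (4, 2):
  bit 0 = 0: acc unchanged = O
  bit 1 = 0: acc unchanged = O
  bit 2 = 1: acc = O + (4, 5) = (4, 5)

4P = (4, 5)


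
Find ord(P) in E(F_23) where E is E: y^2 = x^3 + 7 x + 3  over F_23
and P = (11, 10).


Compute successive multiples of P until we hit O:
  1P = (11, 10)
  2P = (4, 16)
  3P = (20, 1)
  4P = (16, 18)
  5P = (5, 18)
  6P = (19, 16)
  7P = (18, 2)
  8P = (0, 7)
  ... (continuing to 31P)
  31P = O

ord(P) = 31


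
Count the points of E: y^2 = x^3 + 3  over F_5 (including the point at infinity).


For each x in F_5, count y with y^2 = x^3 + 0 x + 3 mod 5:
  x = 1: RHS = 4, y in [2, 3]  -> 2 point(s)
  x = 2: RHS = 1, y in [1, 4]  -> 2 point(s)
  x = 3: RHS = 0, y in [0]  -> 1 point(s)
Affine points: 5. Add the point at infinity: total = 6.

#E(F_5) = 6


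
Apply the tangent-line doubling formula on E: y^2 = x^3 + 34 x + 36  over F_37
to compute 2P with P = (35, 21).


Doubling: s = (3 x1^2 + a) / (2 y1)
s = (3*35^2 + 34) / (2*21) mod 37 = 24
x3 = s^2 - 2 x1 mod 37 = 24^2 - 2*35 = 25
y3 = s (x1 - x3) - y1 mod 37 = 24 * (35 - 25) - 21 = 34

2P = (25, 34)


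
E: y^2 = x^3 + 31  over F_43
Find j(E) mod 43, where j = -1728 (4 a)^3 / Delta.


Delta = -16(4 a^3 + 27 b^2) mod 43 = 13
-1728 * (4 a)^3 = -1728 * (4*0)^3 mod 43 = 0
j = 0 * 13^(-1) mod 43 = 0

j = 0 (mod 43)


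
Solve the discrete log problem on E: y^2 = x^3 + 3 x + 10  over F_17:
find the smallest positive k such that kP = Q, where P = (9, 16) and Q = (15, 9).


Enumerate multiples of P until we hit Q = (15, 9):
  1P = (9, 16)
  2P = (15, 8)
  3P = (8, 11)
  4P = (8, 6)
  5P = (15, 9)
Match found at i = 5.

k = 5


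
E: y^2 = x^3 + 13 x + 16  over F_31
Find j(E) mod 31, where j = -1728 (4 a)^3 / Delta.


Delta = -16(4 a^3 + 27 b^2) mod 31 = 24
-1728 * (4 a)^3 = -1728 * (4*13)^3 mod 31 = 29
j = 29 * 24^(-1) mod 31 = 18

j = 18 (mod 31)


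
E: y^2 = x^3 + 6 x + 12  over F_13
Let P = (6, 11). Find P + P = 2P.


Doubling: s = (3 x1^2 + a) / (2 y1)
s = (3*6^2 + 6) / (2*11) mod 13 = 4
x3 = s^2 - 2 x1 mod 13 = 4^2 - 2*6 = 4
y3 = s (x1 - x3) - y1 mod 13 = 4 * (6 - 4) - 11 = 10

2P = (4, 10)


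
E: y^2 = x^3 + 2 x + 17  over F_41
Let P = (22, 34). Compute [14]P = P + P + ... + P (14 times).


k = 14 = 1110_2 (binary, LSB first: 0111)
Double-and-add from P = (22, 34):
  bit 0 = 0: acc unchanged = O
  bit 1 = 1: acc = O + (7, 13) = (7, 13)
  bit 2 = 1: acc = (7, 13) + (28, 7) = (27, 22)
  bit 3 = 1: acc = (27, 22) + (3, 38) = (16, 39)

14P = (16, 39)


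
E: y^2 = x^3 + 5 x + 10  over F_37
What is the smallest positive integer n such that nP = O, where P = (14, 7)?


Compute successive multiples of P until we hit O:
  1P = (14, 7)
  2P = (36, 2)
  3P = (20, 28)
  4P = (6, 21)
  5P = (27, 25)
  6P = (22, 36)
  7P = (2, 18)
  8P = (0, 11)
  ... (continuing to 32P)
  32P = O

ord(P) = 32


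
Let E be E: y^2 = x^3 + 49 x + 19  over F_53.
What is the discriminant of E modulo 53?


4 a^3 + 27 b^2 = 4*49^3 + 27*19^2 = 470596 + 9747 = 480343
Delta = -16 * (480343) = -7685488
Delta mod 53 = 42

Delta = 42 (mod 53)


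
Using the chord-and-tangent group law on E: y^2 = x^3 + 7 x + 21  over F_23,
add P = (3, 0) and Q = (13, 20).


P != Q, so use the chord formula.
s = (y2 - y1) / (x2 - x1) = (20) / (10) mod 23 = 2
x3 = s^2 - x1 - x2 mod 23 = 2^2 - 3 - 13 = 11
y3 = s (x1 - x3) - y1 mod 23 = 2 * (3 - 11) - 0 = 7

P + Q = (11, 7)


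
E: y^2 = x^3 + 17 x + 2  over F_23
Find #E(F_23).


For each x in F_23, count y with y^2 = x^3 + 17 x + 2 mod 23:
  x = 0: RHS = 2, y in [5, 18]  -> 2 point(s)
  x = 7: RHS = 4, y in [2, 21]  -> 2 point(s)
  x = 8: RHS = 6, y in [11, 12]  -> 2 point(s)
  x = 11: RHS = 2, y in [5, 18]  -> 2 point(s)
  x = 12: RHS = 2, y in [5, 18]  -> 2 point(s)
  x = 16: RHS = 0, y in [0]  -> 1 point(s)
  x = 17: RHS = 6, y in [11, 12]  -> 2 point(s)
  x = 19: RHS = 8, y in [10, 13]  -> 2 point(s)
  x = 20: RHS = 16, y in [4, 19]  -> 2 point(s)
  x = 21: RHS = 6, y in [11, 12]  -> 2 point(s)
Affine points: 19. Add the point at infinity: total = 20.

#E(F_23) = 20


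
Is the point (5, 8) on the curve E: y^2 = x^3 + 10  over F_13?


Check whether y^2 = x^3 + 0 x + 10 (mod 13) for (x, y) = (5, 8).
LHS: y^2 = 8^2 mod 13 = 12
RHS: x^3 + 0 x + 10 = 5^3 + 0*5 + 10 mod 13 = 5
LHS != RHS

No, not on the curve


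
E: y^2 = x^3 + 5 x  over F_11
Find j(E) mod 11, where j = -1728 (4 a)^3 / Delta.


Delta = -16(4 a^3 + 27 b^2) mod 11 = 8
-1728 * (4 a)^3 = -1728 * (4*5)^3 mod 11 = 8
j = 8 * 8^(-1) mod 11 = 1

j = 1 (mod 11)


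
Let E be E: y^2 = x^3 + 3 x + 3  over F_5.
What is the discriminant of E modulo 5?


4 a^3 + 27 b^2 = 4*3^3 + 27*3^2 = 108 + 243 = 351
Delta = -16 * (351) = -5616
Delta mod 5 = 4

Delta = 4 (mod 5)


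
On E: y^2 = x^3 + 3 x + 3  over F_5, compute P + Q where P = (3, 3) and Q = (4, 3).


P != Q, so use the chord formula.
s = (y2 - y1) / (x2 - x1) = (0) / (1) mod 5 = 0
x3 = s^2 - x1 - x2 mod 5 = 0^2 - 3 - 4 = 3
y3 = s (x1 - x3) - y1 mod 5 = 0 * (3 - 3) - 3 = 2

P + Q = (3, 2)


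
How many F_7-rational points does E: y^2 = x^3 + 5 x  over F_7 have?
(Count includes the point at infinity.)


For each x in F_7, count y with y^2 = x^3 + 5 x + 0 mod 7:
  x = 0: RHS = 0, y in [0]  -> 1 point(s)
  x = 2: RHS = 4, y in [2, 5]  -> 2 point(s)
  x = 3: RHS = 0, y in [0]  -> 1 point(s)
  x = 4: RHS = 0, y in [0]  -> 1 point(s)
  x = 6: RHS = 1, y in [1, 6]  -> 2 point(s)
Affine points: 7. Add the point at infinity: total = 8.

#E(F_7) = 8


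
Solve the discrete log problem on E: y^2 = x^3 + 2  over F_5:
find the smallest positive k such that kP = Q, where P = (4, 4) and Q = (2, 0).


Enumerate multiples of P until we hit Q = (2, 0):
  1P = (4, 4)
  2P = (3, 2)
  3P = (2, 0)
Match found at i = 3.

k = 3


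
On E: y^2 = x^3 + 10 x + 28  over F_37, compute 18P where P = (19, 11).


k = 18 = 10010_2 (binary, LSB first: 01001)
Double-and-add from P = (19, 11):
  bit 0 = 0: acc unchanged = O
  bit 1 = 1: acc = O + (9, 25) = (9, 25)
  bit 2 = 0: acc unchanged = (9, 25)
  bit 3 = 0: acc unchanged = (9, 25)
  bit 4 = 1: acc = (9, 25) + (32, 1) = (8, 19)

18P = (8, 19)


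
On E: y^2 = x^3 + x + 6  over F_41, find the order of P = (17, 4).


Compute successive multiples of P until we hit O:
  1P = (17, 4)
  2P = (2, 4)
  3P = (22, 37)
  4P = (39, 23)
  5P = (27, 6)
  6P = (20, 20)
  7P = (37, 26)
  8P = (37, 15)
  ... (continuing to 15P)
  15P = O

ord(P) = 15


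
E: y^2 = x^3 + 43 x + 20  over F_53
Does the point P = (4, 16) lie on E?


Check whether y^2 = x^3 + 43 x + 20 (mod 53) for (x, y) = (4, 16).
LHS: y^2 = 16^2 mod 53 = 44
RHS: x^3 + 43 x + 20 = 4^3 + 43*4 + 20 mod 53 = 44
LHS = RHS

Yes, on the curve


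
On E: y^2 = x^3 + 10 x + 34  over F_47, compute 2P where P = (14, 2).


Doubling: s = (3 x1^2 + a) / (2 y1)
s = (3*14^2 + 10) / (2*2) mod 47 = 32
x3 = s^2 - 2 x1 mod 47 = 32^2 - 2*14 = 9
y3 = s (x1 - x3) - y1 mod 47 = 32 * (14 - 9) - 2 = 17

2P = (9, 17)


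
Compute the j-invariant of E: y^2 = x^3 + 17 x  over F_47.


Delta = -16(4 a^3 + 27 b^2) mod 47 = 45
-1728 * (4 a)^3 = -1728 * (4*17)^3 mod 47 = 22
j = 22 * 45^(-1) mod 47 = 36

j = 36 (mod 47)


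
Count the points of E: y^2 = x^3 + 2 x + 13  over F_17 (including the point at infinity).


For each x in F_17, count y with y^2 = x^3 + 2 x + 13 mod 17:
  x = 0: RHS = 13, y in [8, 9]  -> 2 point(s)
  x = 1: RHS = 16, y in [4, 13]  -> 2 point(s)
  x = 2: RHS = 8, y in [5, 12]  -> 2 point(s)
  x = 4: RHS = 0, y in [0]  -> 1 point(s)
  x = 7: RHS = 13, y in [8, 9]  -> 2 point(s)
  x = 10: RHS = 13, y in [8, 9]  -> 2 point(s)
  x = 13: RHS = 9, y in [3, 14]  -> 2 point(s)
  x = 15: RHS = 1, y in [1, 16]  -> 2 point(s)
Affine points: 15. Add the point at infinity: total = 16.

#E(F_17) = 16


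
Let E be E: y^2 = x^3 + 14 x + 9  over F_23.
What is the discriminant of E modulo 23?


4 a^3 + 27 b^2 = 4*14^3 + 27*9^2 = 10976 + 2187 = 13163
Delta = -16 * (13163) = -210608
Delta mod 23 = 3

Delta = 3 (mod 23)


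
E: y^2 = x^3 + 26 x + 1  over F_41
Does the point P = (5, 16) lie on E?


Check whether y^2 = x^3 + 26 x + 1 (mod 41) for (x, y) = (5, 16).
LHS: y^2 = 16^2 mod 41 = 10
RHS: x^3 + 26 x + 1 = 5^3 + 26*5 + 1 mod 41 = 10
LHS = RHS

Yes, on the curve


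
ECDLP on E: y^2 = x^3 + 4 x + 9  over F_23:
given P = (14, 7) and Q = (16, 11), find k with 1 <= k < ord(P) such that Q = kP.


Enumerate multiples of P until we hit Q = (16, 11):
  1P = (14, 7)
  2P = (21, 19)
  3P = (13, 21)
  4P = (8, 1)
  5P = (2, 5)
  6P = (0, 3)
  7P = (18, 5)
  8P = (20, 19)
  9P = (16, 12)
  10P = (5, 4)
  11P = (22, 21)
  12P = (3, 18)
  13P = (7, 9)
  14P = (11, 2)
  15P = (11, 21)
  16P = (7, 14)
  17P = (3, 5)
  18P = (22, 2)
  19P = (5, 19)
  20P = (16, 11)
Match found at i = 20.

k = 20


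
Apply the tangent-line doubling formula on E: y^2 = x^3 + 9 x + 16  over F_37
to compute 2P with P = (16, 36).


Doubling: s = (3 x1^2 + a) / (2 y1)
s = (3*16^2 + 9) / (2*36) mod 37 = 0
x3 = s^2 - 2 x1 mod 37 = 0^2 - 2*16 = 5
y3 = s (x1 - x3) - y1 mod 37 = 0 * (16 - 5) - 36 = 1

2P = (5, 1)


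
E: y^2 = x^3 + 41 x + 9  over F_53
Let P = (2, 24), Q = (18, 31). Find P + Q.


P != Q, so use the chord formula.
s = (y2 - y1) / (x2 - x1) = (7) / (16) mod 53 = 17
x3 = s^2 - x1 - x2 mod 53 = 17^2 - 2 - 18 = 4
y3 = s (x1 - x3) - y1 mod 53 = 17 * (2 - 4) - 24 = 48

P + Q = (4, 48)


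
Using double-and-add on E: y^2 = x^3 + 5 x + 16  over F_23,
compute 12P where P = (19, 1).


k = 12 = 1100_2 (binary, LSB first: 0011)
Double-and-add from P = (19, 1):
  bit 0 = 0: acc unchanged = O
  bit 1 = 0: acc unchanged = O
  bit 2 = 1: acc = O + (0, 4) = (0, 4)
  bit 3 = 1: acc = (0, 4) + (18, 2) = (7, 7)

12P = (7, 7)


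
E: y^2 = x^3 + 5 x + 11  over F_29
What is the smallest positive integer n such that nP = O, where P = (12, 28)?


Compute successive multiples of P until we hit O:
  1P = (12, 28)
  2P = (6, 24)
  3P = (5, 25)
  4P = (11, 18)
  5P = (19, 18)
  6P = (3, 13)
  7P = (20, 7)
  8P = (27, 15)
  ... (continuing to 22P)
  22P = O

ord(P) = 22


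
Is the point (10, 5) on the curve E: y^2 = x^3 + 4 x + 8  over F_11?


Check whether y^2 = x^3 + 4 x + 8 (mod 11) for (x, y) = (10, 5).
LHS: y^2 = 5^2 mod 11 = 3
RHS: x^3 + 4 x + 8 = 10^3 + 4*10 + 8 mod 11 = 3
LHS = RHS

Yes, on the curve


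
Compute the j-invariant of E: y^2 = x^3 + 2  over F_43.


Delta = -16(4 a^3 + 27 b^2) mod 43 = 35
-1728 * (4 a)^3 = -1728 * (4*0)^3 mod 43 = 0
j = 0 * 35^(-1) mod 43 = 0

j = 0 (mod 43)


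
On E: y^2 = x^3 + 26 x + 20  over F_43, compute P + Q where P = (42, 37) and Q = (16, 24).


P != Q, so use the chord formula.
s = (y2 - y1) / (x2 - x1) = (30) / (17) mod 43 = 22
x3 = s^2 - x1 - x2 mod 43 = 22^2 - 42 - 16 = 39
y3 = s (x1 - x3) - y1 mod 43 = 22 * (42 - 39) - 37 = 29

P + Q = (39, 29)


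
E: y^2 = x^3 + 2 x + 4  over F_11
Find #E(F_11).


For each x in F_11, count y with y^2 = x^3 + 2 x + 4 mod 11:
  x = 0: RHS = 4, y in [2, 9]  -> 2 point(s)
  x = 2: RHS = 5, y in [4, 7]  -> 2 point(s)
  x = 3: RHS = 4, y in [2, 9]  -> 2 point(s)
  x = 6: RHS = 1, y in [1, 10]  -> 2 point(s)
  x = 7: RHS = 9, y in [3, 8]  -> 2 point(s)
  x = 8: RHS = 4, y in [2, 9]  -> 2 point(s)
  x = 9: RHS = 3, y in [5, 6]  -> 2 point(s)
  x = 10: RHS = 1, y in [1, 10]  -> 2 point(s)
Affine points: 16. Add the point at infinity: total = 17.

#E(F_11) = 17


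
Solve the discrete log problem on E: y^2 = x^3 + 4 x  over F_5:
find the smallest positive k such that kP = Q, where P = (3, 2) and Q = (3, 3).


Enumerate multiples of P until we hit Q = (3, 3):
  1P = (3, 2)
  2P = (0, 0)
  3P = (3, 3)
Match found at i = 3.

k = 3


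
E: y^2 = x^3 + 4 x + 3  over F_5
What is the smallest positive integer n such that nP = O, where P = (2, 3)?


Compute successive multiples of P until we hit O:
  1P = (2, 3)
  2P = (2, 2)
  3P = O

ord(P) = 3


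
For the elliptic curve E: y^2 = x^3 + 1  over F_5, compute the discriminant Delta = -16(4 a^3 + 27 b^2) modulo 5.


4 a^3 + 27 b^2 = 4*0^3 + 27*1^2 = 0 + 27 = 27
Delta = -16 * (27) = -432
Delta mod 5 = 3

Delta = 3 (mod 5)


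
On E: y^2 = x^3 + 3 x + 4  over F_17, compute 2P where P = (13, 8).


Doubling: s = (3 x1^2 + a) / (2 y1)
s = (3*13^2 + 3) / (2*8) mod 17 = 0
x3 = s^2 - 2 x1 mod 17 = 0^2 - 2*13 = 8
y3 = s (x1 - x3) - y1 mod 17 = 0 * (13 - 8) - 8 = 9

2P = (8, 9)


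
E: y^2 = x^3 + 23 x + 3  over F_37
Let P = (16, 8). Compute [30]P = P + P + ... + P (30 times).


k = 30 = 11110_2 (binary, LSB first: 01111)
Double-and-add from P = (16, 8):
  bit 0 = 0: acc unchanged = O
  bit 1 = 1: acc = O + (26, 11) = (26, 11)
  bit 2 = 1: acc = (26, 11) + (21, 33) = (36, 33)
  bit 3 = 1: acc = (36, 33) + (5, 13) = (3, 5)
  bit 4 = 1: acc = (3, 5) + (18, 12) = (20, 29)

30P = (20, 29)


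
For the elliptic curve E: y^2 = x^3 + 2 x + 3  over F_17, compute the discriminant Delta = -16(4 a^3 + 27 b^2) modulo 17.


4 a^3 + 27 b^2 = 4*2^3 + 27*3^2 = 32 + 243 = 275
Delta = -16 * (275) = -4400
Delta mod 17 = 3

Delta = 3 (mod 17)


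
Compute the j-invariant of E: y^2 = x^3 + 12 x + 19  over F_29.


Delta = -16(4 a^3 + 27 b^2) mod 29 = 24
-1728 * (4 a)^3 = -1728 * (4*12)^3 mod 29 = 6
j = 6 * 24^(-1) mod 29 = 22

j = 22 (mod 29)


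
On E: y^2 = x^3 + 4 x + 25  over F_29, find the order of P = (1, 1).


Compute successive multiples of P until we hit O:
  1P = (1, 1)
  2P = (3, 21)
  3P = (9, 6)
  4P = (28, 22)
  5P = (16, 26)
  6P = (18, 19)
  7P = (5, 5)
  8P = (24, 5)
  ... (continuing to 26P)
  26P = O

ord(P) = 26


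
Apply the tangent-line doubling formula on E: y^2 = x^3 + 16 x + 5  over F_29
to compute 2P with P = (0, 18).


Doubling: s = (3 x1^2 + a) / (2 y1)
s = (3*0^2 + 16) / (2*18) mod 29 = 23
x3 = s^2 - 2 x1 mod 29 = 23^2 - 2*0 = 7
y3 = s (x1 - x3) - y1 mod 29 = 23 * (0 - 7) - 18 = 24

2P = (7, 24)


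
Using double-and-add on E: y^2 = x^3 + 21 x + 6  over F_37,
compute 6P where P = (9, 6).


k = 6 = 110_2 (binary, LSB first: 011)
Double-and-add from P = (9, 6):
  bit 0 = 0: acc unchanged = O
  bit 1 = 1: acc = O + (22, 4) = (22, 4)
  bit 2 = 1: acc = (22, 4) + (14, 26) = (34, 29)

6P = (34, 29)


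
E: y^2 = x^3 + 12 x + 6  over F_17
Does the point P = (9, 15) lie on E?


Check whether y^2 = x^3 + 12 x + 6 (mod 17) for (x, y) = (9, 15).
LHS: y^2 = 15^2 mod 17 = 4
RHS: x^3 + 12 x + 6 = 9^3 + 12*9 + 6 mod 17 = 10
LHS != RHS

No, not on the curve


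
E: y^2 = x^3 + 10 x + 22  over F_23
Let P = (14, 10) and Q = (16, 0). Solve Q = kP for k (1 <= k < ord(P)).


Enumerate multiples of P until we hit Q = (16, 0):
  1P = (14, 10)
  2P = (18, 13)
  3P = (16, 0)
Match found at i = 3.

k = 3


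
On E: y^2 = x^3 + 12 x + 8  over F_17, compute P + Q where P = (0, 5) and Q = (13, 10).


P != Q, so use the chord formula.
s = (y2 - y1) / (x2 - x1) = (5) / (13) mod 17 = 3
x3 = s^2 - x1 - x2 mod 17 = 3^2 - 0 - 13 = 13
y3 = s (x1 - x3) - y1 mod 17 = 3 * (0 - 13) - 5 = 7

P + Q = (13, 7)


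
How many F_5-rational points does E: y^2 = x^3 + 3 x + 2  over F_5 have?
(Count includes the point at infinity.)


For each x in F_5, count y with y^2 = x^3 + 3 x + 2 mod 5:
  x = 1: RHS = 1, y in [1, 4]  -> 2 point(s)
  x = 2: RHS = 1, y in [1, 4]  -> 2 point(s)
Affine points: 4. Add the point at infinity: total = 5.

#E(F_5) = 5


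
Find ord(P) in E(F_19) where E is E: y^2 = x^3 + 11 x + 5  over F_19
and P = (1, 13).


Compute successive multiples of P until we hit O:
  1P = (1, 13)
  2P = (2, 4)
  3P = (2, 15)
  4P = (1, 6)
  5P = O

ord(P) = 5


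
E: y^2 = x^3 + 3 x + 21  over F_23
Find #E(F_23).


For each x in F_23, count y with y^2 = x^3 + 3 x + 21 mod 23:
  x = 1: RHS = 2, y in [5, 18]  -> 2 point(s)
  x = 2: RHS = 12, y in [9, 14]  -> 2 point(s)
  x = 5: RHS = 0, y in [0]  -> 1 point(s)
  x = 6: RHS = 2, y in [5, 18]  -> 2 point(s)
  x = 9: RHS = 18, y in [8, 15]  -> 2 point(s)
  x = 10: RHS = 16, y in [4, 19]  -> 2 point(s)
  x = 13: RHS = 3, y in [7, 16]  -> 2 point(s)
  x = 14: RHS = 1, y in [1, 22]  -> 2 point(s)
  x = 16: RHS = 2, y in [5, 18]  -> 2 point(s)
  x = 20: RHS = 8, y in [10, 13]  -> 2 point(s)
Affine points: 19. Add the point at infinity: total = 20.

#E(F_23) = 20


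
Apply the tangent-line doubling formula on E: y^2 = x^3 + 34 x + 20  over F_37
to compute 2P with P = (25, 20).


Doubling: s = (3 x1^2 + a) / (2 y1)
s = (3*25^2 + 34) / (2*20) mod 37 = 32
x3 = s^2 - 2 x1 mod 37 = 32^2 - 2*25 = 12
y3 = s (x1 - x3) - y1 mod 37 = 32 * (25 - 12) - 20 = 26

2P = (12, 26)


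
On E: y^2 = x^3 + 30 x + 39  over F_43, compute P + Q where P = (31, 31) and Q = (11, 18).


P != Q, so use the chord formula.
s = (y2 - y1) / (x2 - x1) = (30) / (23) mod 43 = 20
x3 = s^2 - x1 - x2 mod 43 = 20^2 - 31 - 11 = 14
y3 = s (x1 - x3) - y1 mod 43 = 20 * (31 - 14) - 31 = 8

P + Q = (14, 8)


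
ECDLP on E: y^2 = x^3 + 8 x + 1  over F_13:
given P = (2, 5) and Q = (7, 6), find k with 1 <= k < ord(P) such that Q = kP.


Enumerate multiples of P until we hit Q = (7, 6):
  1P = (2, 5)
  2P = (0, 12)
  3P = (7, 6)
Match found at i = 3.

k = 3


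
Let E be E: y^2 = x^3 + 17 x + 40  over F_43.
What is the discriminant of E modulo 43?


4 a^3 + 27 b^2 = 4*17^3 + 27*40^2 = 19652 + 43200 = 62852
Delta = -16 * (62852) = -1005632
Delta mod 43 = 9

Delta = 9 (mod 43)


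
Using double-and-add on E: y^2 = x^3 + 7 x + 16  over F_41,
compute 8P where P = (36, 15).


k = 8 = 1000_2 (binary, LSB first: 0001)
Double-and-add from P = (36, 15):
  bit 0 = 0: acc unchanged = O
  bit 1 = 0: acc unchanged = O
  bit 2 = 0: acc unchanged = O
  bit 3 = 1: acc = O + (40, 7) = (40, 7)

8P = (40, 7)


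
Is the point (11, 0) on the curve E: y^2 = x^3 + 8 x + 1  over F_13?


Check whether y^2 = x^3 + 8 x + 1 (mod 13) for (x, y) = (11, 0).
LHS: y^2 = 0^2 mod 13 = 0
RHS: x^3 + 8 x + 1 = 11^3 + 8*11 + 1 mod 13 = 3
LHS != RHS

No, not on the curve


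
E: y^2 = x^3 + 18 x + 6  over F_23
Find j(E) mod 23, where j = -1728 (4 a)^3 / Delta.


Delta = -16(4 a^3 + 27 b^2) mod 23 = 15
-1728 * (4 a)^3 = -1728 * (4*18)^3 mod 23 = 11
j = 11 * 15^(-1) mod 23 = 13

j = 13 (mod 23)


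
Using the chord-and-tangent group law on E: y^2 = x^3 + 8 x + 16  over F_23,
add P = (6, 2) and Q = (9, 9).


P != Q, so use the chord formula.
s = (y2 - y1) / (x2 - x1) = (7) / (3) mod 23 = 10
x3 = s^2 - x1 - x2 mod 23 = 10^2 - 6 - 9 = 16
y3 = s (x1 - x3) - y1 mod 23 = 10 * (6 - 16) - 2 = 13

P + Q = (16, 13)


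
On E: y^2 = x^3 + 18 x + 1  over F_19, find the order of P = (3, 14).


Compute successive multiples of P until we hit O:
  1P = (3, 14)
  2P = (0, 1)
  3P = (1, 1)
  4P = (5, 11)
  5P = (18, 18)
  6P = (18, 1)
  7P = (5, 8)
  8P = (1, 18)
  ... (continuing to 11P)
  11P = O

ord(P) = 11


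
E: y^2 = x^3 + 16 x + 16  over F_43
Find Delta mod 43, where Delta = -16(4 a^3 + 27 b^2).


4 a^3 + 27 b^2 = 4*16^3 + 27*16^2 = 16384 + 6912 = 23296
Delta = -16 * (23296) = -372736
Delta mod 43 = 31

Delta = 31 (mod 43)


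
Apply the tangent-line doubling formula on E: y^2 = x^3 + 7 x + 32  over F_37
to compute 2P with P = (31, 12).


Doubling: s = (3 x1^2 + a) / (2 y1)
s = (3*31^2 + 7) / (2*12) mod 37 = 31
x3 = s^2 - 2 x1 mod 37 = 31^2 - 2*31 = 11
y3 = s (x1 - x3) - y1 mod 37 = 31 * (31 - 11) - 12 = 16

2P = (11, 16)


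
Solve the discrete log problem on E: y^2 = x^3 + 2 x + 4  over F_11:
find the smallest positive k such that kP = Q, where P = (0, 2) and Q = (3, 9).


Enumerate multiples of P until we hit Q = (3, 9):
  1P = (0, 2)
  2P = (3, 2)
  3P = (8, 9)
  4P = (6, 1)
  5P = (9, 5)
  6P = (7, 3)
  7P = (2, 4)
  8P = (10, 10)
  9P = (10, 1)
  10P = (2, 7)
  11P = (7, 8)
  12P = (9, 6)
  13P = (6, 10)
  14P = (8, 2)
  15P = (3, 9)
Match found at i = 15.

k = 15


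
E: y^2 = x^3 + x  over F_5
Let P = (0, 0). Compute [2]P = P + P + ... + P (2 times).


k = 2 = 10_2 (binary, LSB first: 01)
Double-and-add from P = (0, 0):
  bit 0 = 0: acc unchanged = O
  bit 1 = 1: acc = O + O = O

2P = O


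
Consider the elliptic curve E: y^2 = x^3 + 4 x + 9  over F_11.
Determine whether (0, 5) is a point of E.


Check whether y^2 = x^3 + 4 x + 9 (mod 11) for (x, y) = (0, 5).
LHS: y^2 = 5^2 mod 11 = 3
RHS: x^3 + 4 x + 9 = 0^3 + 4*0 + 9 mod 11 = 9
LHS != RHS

No, not on the curve


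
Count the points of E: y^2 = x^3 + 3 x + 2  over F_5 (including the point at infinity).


For each x in F_5, count y with y^2 = x^3 + 3 x + 2 mod 5:
  x = 1: RHS = 1, y in [1, 4]  -> 2 point(s)
  x = 2: RHS = 1, y in [1, 4]  -> 2 point(s)
Affine points: 4. Add the point at infinity: total = 5.

#E(F_5) = 5


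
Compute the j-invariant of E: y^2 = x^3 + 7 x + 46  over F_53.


Delta = -16(4 a^3 + 27 b^2) mod 53 = 22
-1728 * (4 a)^3 = -1728 * (4*7)^3 mod 53 = 51
j = 51 * 22^(-1) mod 53 = 24

j = 24 (mod 53)


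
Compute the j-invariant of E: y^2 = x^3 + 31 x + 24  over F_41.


Delta = -16(4 a^3 + 27 b^2) mod 41 = 37
-1728 * (4 a)^3 = -1728 * (4*31)^3 mod 41 = 35
j = 35 * 37^(-1) mod 41 = 22

j = 22 (mod 41)


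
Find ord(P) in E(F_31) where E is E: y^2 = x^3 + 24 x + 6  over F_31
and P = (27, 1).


Compute successive multiples of P until we hit O:
  1P = (27, 1)
  2P = (2, 0)
  3P = (27, 30)
  4P = O

ord(P) = 4


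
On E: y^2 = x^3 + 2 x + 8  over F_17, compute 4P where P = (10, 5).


k = 4 = 100_2 (binary, LSB first: 001)
Double-and-add from P = (10, 5):
  bit 0 = 0: acc unchanged = O
  bit 1 = 0: acc unchanged = O
  bit 2 = 1: acc = O + (14, 3) = (14, 3)

4P = (14, 3)


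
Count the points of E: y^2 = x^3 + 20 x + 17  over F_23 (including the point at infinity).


For each x in F_23, count y with y^2 = x^3 + 20 x + 17 mod 23:
  x = 3: RHS = 12, y in [9, 14]  -> 2 point(s)
  x = 4: RHS = 0, y in [0]  -> 1 point(s)
  x = 5: RHS = 12, y in [9, 14]  -> 2 point(s)
  x = 6: RHS = 8, y in [10, 13]  -> 2 point(s)
  x = 9: RHS = 6, y in [11, 12]  -> 2 point(s)
  x = 11: RHS = 4, y in [2, 21]  -> 2 point(s)
  x = 13: RHS = 13, y in [6, 17]  -> 2 point(s)
  x = 15: RHS = 12, y in [9, 14]  -> 2 point(s)
  x = 17: RHS = 3, y in [7, 16]  -> 2 point(s)
Affine points: 17. Add the point at infinity: total = 18.

#E(F_23) = 18


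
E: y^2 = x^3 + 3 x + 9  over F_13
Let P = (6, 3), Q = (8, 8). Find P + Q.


P != Q, so use the chord formula.
s = (y2 - y1) / (x2 - x1) = (5) / (2) mod 13 = 9
x3 = s^2 - x1 - x2 mod 13 = 9^2 - 6 - 8 = 2
y3 = s (x1 - x3) - y1 mod 13 = 9 * (6 - 2) - 3 = 7

P + Q = (2, 7)


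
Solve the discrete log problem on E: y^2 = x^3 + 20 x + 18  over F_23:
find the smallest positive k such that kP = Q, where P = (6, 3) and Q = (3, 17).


Enumerate multiples of P until we hit Q = (3, 17):
  1P = (6, 3)
  2P = (1, 4)
  3P = (5, 6)
  4P = (21, 19)
  5P = (0, 8)
  6P = (3, 6)
  7P = (15, 6)
  8P = (20, 0)
  9P = (15, 17)
  10P = (3, 17)
Match found at i = 10.

k = 10


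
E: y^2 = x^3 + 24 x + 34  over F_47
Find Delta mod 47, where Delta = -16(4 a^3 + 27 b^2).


4 a^3 + 27 b^2 = 4*24^3 + 27*34^2 = 55296 + 31212 = 86508
Delta = -16 * (86508) = -1384128
Delta mod 47 = 22

Delta = 22 (mod 47)
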